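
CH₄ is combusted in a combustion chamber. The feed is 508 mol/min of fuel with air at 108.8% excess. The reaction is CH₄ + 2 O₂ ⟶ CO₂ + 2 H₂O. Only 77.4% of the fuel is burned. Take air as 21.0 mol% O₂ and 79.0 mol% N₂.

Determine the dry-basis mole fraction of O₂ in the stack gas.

Stoichiometric O₂ = 2 × 508 = 1016 mol/min; O₂ fed = 1016 × 2.088 = 2121 mol/min.
N₂ fed = 2121 × 79/21 = 7981 mol/min.
Fuel reacted = 0.774 × 508 → ξ = 393.2 mol/min.
Outlet (n = n₀ + ν ξ):
  CH₄: 508 − 1(393.2) = 114.8
  O₂: 2121 − 2(393.2) = 1335
  N₂: 7981 (inert)
  CO₂: 0 + 1(393.2) = 393.2
  H₂O: 0 + 2(393.2) = 786.4
Dry total = 9824 mol/min; y_O₂ (dry) = 1335 / 9824 = 0.1359.

0.136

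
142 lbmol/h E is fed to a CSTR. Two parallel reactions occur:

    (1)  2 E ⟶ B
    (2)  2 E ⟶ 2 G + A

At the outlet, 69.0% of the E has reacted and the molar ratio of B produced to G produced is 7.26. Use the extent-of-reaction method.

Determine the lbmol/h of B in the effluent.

45.8 lbmol/h

Conversion of E: E consumed = 0.69 × 142 = 97.98 lbmol/h = 2ξ₁ + 2ξ₂.
Selectivity: 1ξ₁ / (2ξ₂) = 7.26 → ξ₁ = 14.52 ξ₂.
Substitute: (2·14.52 + 2) ξ₂ = 97.98 → ξ₂ = 3.157 lbmol/h, ξ₁ = 45.83 lbmol/h.
Outlet amounts (n = n₀ + Σ ν·ξ):
  E: 142 − 2(45.83) − 2(3.157) = 44.02
  B: 0 + 1(45.83) = 45.83
  G: 0 + 2(3.157) = 6.313
  A: 0 + 1(3.157) = 3.157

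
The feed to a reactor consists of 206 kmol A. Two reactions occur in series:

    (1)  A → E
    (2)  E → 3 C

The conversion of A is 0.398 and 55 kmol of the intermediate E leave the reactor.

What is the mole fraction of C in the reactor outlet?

Conversion of A: A consumed = 1ξ₁ = 0.398 × 206 → ξ₁ = 81.99 kmol.
E balance: n_E = 0 + 1ξ₁ − 1ξ₂ = 55 → ξ₂ = (1·81.99 − 55)/1 = 26.99 kmol.
Outlet amounts (n = n₀ + Σ ν·ξ):
  A: 206 − 1(81.99) = 124
  E: 0 + 1(81.99) − 1(26.99) = 55
  C: 0 + 3(26.99) = 80.96
Total out = 260 kmol; y_C = 80.96 / 260 = 0.3114.

0.311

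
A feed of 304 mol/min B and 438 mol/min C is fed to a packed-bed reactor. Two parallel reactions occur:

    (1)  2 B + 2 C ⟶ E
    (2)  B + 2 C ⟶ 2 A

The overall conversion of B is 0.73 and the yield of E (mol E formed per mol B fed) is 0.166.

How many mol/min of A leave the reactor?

Yield of E: 1ξ₁ / 304 = 0.166 → ξ₁ = 50.46 mol/min.
Conversion of B: 2ξ₁ + 1ξ₂ = 0.73 × 304 = 221.9 → ξ₂ = 121 mol/min.
Outlet amounts (n = n₀ + Σ ν·ξ):
  B: 304 − 2(50.46) − 1(121) = 82.08
  C: 438 − 2(50.46) − 2(121) = 95.09
  E: 0 + 1(50.46) = 50.46
  A: 0 + 2(121) = 242

242 mol/min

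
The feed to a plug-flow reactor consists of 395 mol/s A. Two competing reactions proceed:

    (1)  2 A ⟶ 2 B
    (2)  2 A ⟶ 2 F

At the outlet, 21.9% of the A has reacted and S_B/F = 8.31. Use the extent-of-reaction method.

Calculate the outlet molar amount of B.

Conversion of A: A consumed = 0.219 × 395 = 86.5 mol/s = 2ξ₁ + 2ξ₂.
Selectivity: 2ξ₁ / (2ξ₂) = 8.31 → ξ₁ = 8.31 ξ₂.
Substitute: (2·8.31 + 2) ξ₂ = 86.5 → ξ₂ = 4.646 mol/s, ξ₁ = 38.61 mol/s.
Outlet amounts (n = n₀ + Σ ν·ξ):
  A: 395 − 2(38.61) − 2(4.646) = 308.5
  B: 0 + 2(38.61) = 77.21
  F: 0 + 2(4.646) = 9.292

77.2 mol/s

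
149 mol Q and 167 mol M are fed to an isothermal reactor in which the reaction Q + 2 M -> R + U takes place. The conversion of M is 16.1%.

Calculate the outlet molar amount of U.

13.4 mol

M reacted = 0.161 × 167 = 26.89 mol; ν_M = −2, so ξ = 26.89/2 = 13.44 mol.
Outlet amounts (n = n₀ + ν ξ):
  Q: 149 − 1(13.44) = 135.6
  M: 167 − 2(13.44) = 140.1
  R: 0 + 1(13.44) = 13.44
  U: 0 + 1(13.44) = 13.44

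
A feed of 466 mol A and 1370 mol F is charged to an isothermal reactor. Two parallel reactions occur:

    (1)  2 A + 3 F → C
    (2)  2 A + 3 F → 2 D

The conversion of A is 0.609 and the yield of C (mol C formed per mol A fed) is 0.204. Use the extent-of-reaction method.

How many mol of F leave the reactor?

944 mol

Yield of C: 1ξ₁ / 466 = 0.204 → ξ₁ = 95.06 mol.
Conversion of A: 2ξ₁ + 2ξ₂ = 0.609 × 466 = 283.8 → ξ₂ = 46.83 mol.
Outlet amounts (n = n₀ + Σ ν·ξ):
  A: 466 − 2(95.06) − 2(46.83) = 182.2
  F: 1370 − 3(95.06) − 3(46.83) = 944.3
  C: 0 + 1(95.06) = 95.06
  D: 0 + 2(46.83) = 93.67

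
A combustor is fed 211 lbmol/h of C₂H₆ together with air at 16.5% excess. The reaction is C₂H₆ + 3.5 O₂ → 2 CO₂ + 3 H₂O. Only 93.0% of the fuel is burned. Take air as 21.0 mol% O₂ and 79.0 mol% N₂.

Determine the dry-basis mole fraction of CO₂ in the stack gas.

Stoichiometric O₂ = 3.5 × 211 = 738.5 lbmol/h; O₂ fed = 738.5 × 1.165 = 860.4 lbmol/h.
N₂ fed = 860.4 × 79/21 = 3237 lbmol/h.
Fuel reacted = 0.93 × 211 → ξ = 196.2 lbmol/h.
Outlet (n = n₀ + ν ξ):
  C₂H₆: 211 − 1(196.2) = 14.77
  O₂: 860.4 − 3.5(196.2) = 173.5
  N₂: 3237 (inert)
  CO₂: 0 + 2(196.2) = 392.5
  H₂O: 0 + 3(196.2) = 588.7
Dry total = 3817 lbmol/h; y_CO₂ (dry) = 392.5 / 3817 = 0.1028.

0.103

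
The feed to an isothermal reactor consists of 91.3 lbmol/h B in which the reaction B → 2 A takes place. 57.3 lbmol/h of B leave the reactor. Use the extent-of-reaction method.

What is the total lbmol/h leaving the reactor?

For B: n = n₀ − 1ξ → 57.3 = 91.3 − 1ξ, giving ξ = 34 lbmol/h.
Outlet amounts (n = n₀ + ν ξ):
  B: 91.3 − 1(34) = 57.3
  A: 0 + 2(34) = 68
Total out = 57.3 + 68 = 125.3 lbmol/h.

125 lbmol/h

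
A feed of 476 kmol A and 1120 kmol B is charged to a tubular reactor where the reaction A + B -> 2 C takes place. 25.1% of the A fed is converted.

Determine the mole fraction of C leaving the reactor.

0.15

A reacted = 0.251 × 476 = 119.5 kmol; ν_A = −1, so ξ = 119.5/1 = 119.5 kmol.
Outlet amounts (n = n₀ + ν ξ):
  A: 476 − 1(119.5) = 356.5
  B: 1120 − 1(119.5) = 1001
  C: 0 + 2(119.5) = 239
Total out = 1596 kmol; y_C = 239 / 1596 = 0.1497.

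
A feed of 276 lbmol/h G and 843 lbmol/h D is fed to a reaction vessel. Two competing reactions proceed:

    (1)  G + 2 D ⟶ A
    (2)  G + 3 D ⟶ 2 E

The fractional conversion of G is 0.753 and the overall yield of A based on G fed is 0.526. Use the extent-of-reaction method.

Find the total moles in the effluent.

703 lbmol/h

Yield of A: 1ξ₁ / 276 = 0.526 → ξ₁ = 145.2 lbmol/h.
Conversion of G: 1ξ₁ + 1ξ₂ = 0.753 × 276 = 207.8 → ξ₂ = 62.65 lbmol/h.
Outlet amounts (n = n₀ + Σ ν·ξ):
  G: 276 − 1(145.2) − 1(62.65) = 68.17
  D: 843 − 2(145.2) − 3(62.65) = 364.7
  A: 0 + 1(145.2) = 145.2
  E: 0 + 2(62.65) = 125.3
Total out = 68.17 + 364.7 + 145.2 + 125.3 = 703.3 lbmol/h.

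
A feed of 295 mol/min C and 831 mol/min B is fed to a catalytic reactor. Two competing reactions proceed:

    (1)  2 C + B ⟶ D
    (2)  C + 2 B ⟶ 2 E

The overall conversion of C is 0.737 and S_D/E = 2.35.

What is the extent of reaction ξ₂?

ξ₂ = 20.9 mol/min

Conversion of C: C consumed = 0.737 × 295 = 217.4 mol/min = 2ξ₁ + 1ξ₂.
Selectivity: 1ξ₁ / (2ξ₂) = 2.35 → ξ₁ = 4.7 ξ₂.
Substitute: (2·4.7 + 1) ξ₂ = 217.4 → ξ₂ = 20.91 mol/min, ξ₁ = 98.25 mol/min.
Outlet amounts (n = n₀ + Σ ν·ξ):
  C: 295 − 2(98.25) − 1(20.91) = 77.58
  B: 831 − 1(98.25) − 2(20.91) = 690.9
  D: 0 + 1(98.25) = 98.25
  E: 0 + 2(20.91) = 41.81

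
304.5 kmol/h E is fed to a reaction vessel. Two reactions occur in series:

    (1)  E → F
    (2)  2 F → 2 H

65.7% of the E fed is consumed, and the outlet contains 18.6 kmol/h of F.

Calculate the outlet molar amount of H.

Conversion of E: E consumed = 1ξ₁ = 0.657 × 304.5 → ξ₁ = 200.1 kmol/h.
F balance: n_F = 0 + 1ξ₁ − 2ξ₂ = 18.6 → ξ₂ = (1·200.1 − 18.6)/2 = 90.73 kmol/h.
Outlet amounts (n = n₀ + Σ ν·ξ):
  E: 304.5 − 1(200.1) = 104.4
  F: 0 + 1(200.1) − 2(90.73) = 18.6
  H: 0 + 2(90.73) = 181.5

181 kmol/h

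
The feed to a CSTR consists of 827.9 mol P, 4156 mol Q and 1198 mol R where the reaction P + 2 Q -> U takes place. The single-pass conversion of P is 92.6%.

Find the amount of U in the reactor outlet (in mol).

P reacted = 0.926 × 827.9 = 766.6 mol; ν_P = −1, so ξ = 766.6/1 = 766.6 mol.
Outlet amounts (n = n₀ + ν ξ):
  P: 827.9 − 1(766.6) = 61.26
  Q: 4156 − 2(766.6) = 2623
  U: 0 + 1(766.6) = 766.6
  R: 1198 (inert)

767 mol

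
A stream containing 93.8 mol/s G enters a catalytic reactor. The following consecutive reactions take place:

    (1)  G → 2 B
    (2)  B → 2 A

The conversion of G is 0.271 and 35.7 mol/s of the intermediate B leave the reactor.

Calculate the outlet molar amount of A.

Conversion of G: G consumed = 1ξ₁ = 0.271 × 93.8 → ξ₁ = 25.42 mol/s.
B balance: n_B = 0 + 2ξ₁ − 1ξ₂ = 35.7 → ξ₂ = (2·25.42 − 35.7)/1 = 15.14 mol/s.
Outlet amounts (n = n₀ + Σ ν·ξ):
  G: 93.8 − 1(25.42) = 68.38
  B: 0 + 2(25.42) − 1(15.14) = 35.7
  A: 0 + 2(15.14) = 30.28

30.3 mol/s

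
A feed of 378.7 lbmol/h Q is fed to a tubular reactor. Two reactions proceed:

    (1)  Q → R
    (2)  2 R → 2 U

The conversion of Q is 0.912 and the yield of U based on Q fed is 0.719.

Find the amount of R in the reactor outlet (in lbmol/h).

Conversion of Q: Q consumed = 1ξ₁ = 0.912 × 378.7 → ξ₁ = 345.4 lbmol/h.
Yield of U: 2ξ₂ / 378.7 = 0.719 → ξ₂ = 136.1 lbmol/h.
Outlet amounts (n = n₀ + Σ ν·ξ):
  Q: 378.7 − 1(345.4) = 33.33
  R: 0 + 1(345.4) − 2(136.1) = 73.09
  U: 0 + 2(136.1) = 272.3

73.1 lbmol/h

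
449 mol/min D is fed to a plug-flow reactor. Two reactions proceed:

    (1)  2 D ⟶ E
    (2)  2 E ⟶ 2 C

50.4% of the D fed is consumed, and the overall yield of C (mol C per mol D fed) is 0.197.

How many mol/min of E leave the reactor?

24.7 mol/min

Conversion of D: D consumed = 2ξ₁ = 0.504 × 449 → ξ₁ = 113.1 mol/min.
Yield of C: 2ξ₂ / 449 = 0.197 → ξ₂ = 44.23 mol/min.
Outlet amounts (n = n₀ + Σ ν·ξ):
  D: 449 − 2(113.1) = 222.7
  E: 0 + 1(113.1) − 2(44.23) = 24.69
  C: 0 + 2(44.23) = 88.45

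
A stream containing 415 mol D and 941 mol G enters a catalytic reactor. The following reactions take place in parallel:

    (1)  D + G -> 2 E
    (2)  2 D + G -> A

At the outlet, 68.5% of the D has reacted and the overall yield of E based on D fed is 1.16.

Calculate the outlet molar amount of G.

Yield of E: 2ξ₁ / 415 = 1.16 → ξ₁ = 240.7 mol.
Conversion of D: 1ξ₁ + 2ξ₂ = 0.685 × 415 = 284.3 → ξ₂ = 21.79 mol.
Outlet amounts (n = n₀ + Σ ν·ξ):
  D: 415 − 1(240.7) − 2(21.79) = 130.7
  G: 941 − 1(240.7) − 1(21.79) = 678.5
  E: 0 + 2(240.7) = 481.4
  A: 0 + 1(21.79) = 21.79

679 mol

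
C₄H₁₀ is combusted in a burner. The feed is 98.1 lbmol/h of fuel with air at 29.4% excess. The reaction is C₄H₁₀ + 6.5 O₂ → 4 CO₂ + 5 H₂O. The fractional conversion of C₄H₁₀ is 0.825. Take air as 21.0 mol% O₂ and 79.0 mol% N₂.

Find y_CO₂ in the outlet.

Stoichiometric O₂ = 6.5 × 98.1 = 637.6 lbmol/h; O₂ fed = 637.6 × 1.294 = 825.1 lbmol/h.
N₂ fed = 825.1 × 79/21 = 3104 lbmol/h.
Fuel reacted = 0.825 × 98.1 → ξ = 80.93 lbmol/h.
Outlet (n = n₀ + ν ξ):
  C₄H₁₀: 98.1 − 1(80.93) = 17.17
  O₂: 825.1 − 6.5(80.93) = 299.1
  N₂: 3104 (inert)
  CO₂: 0 + 4(80.93) = 323.7
  H₂O: 0 + 5(80.93) = 404.7
Total out = 4149 lbmol/h; y_CO₂ = 323.7 / 4149 = 0.07803.

0.078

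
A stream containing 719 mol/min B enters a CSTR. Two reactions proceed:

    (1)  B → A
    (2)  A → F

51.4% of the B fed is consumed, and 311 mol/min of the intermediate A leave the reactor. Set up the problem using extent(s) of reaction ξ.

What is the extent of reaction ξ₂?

Conversion of B: B consumed = 1ξ₁ = 0.514 × 719 → ξ₁ = 369.6 mol/min.
A balance: n_A = 0 + 1ξ₁ − 1ξ₂ = 311 → ξ₂ = (1·369.6 − 311)/1 = 58.57 mol/min.
Outlet amounts (n = n₀ + Σ ν·ξ):
  B: 719 − 1(369.6) = 349.4
  A: 0 + 1(369.6) − 1(58.57) = 311
  F: 0 + 1(58.57) = 58.57

ξ₂ = 58.6 mol/min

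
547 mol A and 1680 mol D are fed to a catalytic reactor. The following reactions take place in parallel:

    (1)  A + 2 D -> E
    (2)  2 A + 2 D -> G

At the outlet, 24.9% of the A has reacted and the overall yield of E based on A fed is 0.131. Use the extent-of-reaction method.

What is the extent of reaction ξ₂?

ξ₂ = 32.3 mol

Yield of E: 1ξ₁ / 547 = 0.131 → ξ₁ = 71.66 mol.
Conversion of A: 1ξ₁ + 2ξ₂ = 0.249 × 547 = 136.2 → ξ₂ = 32.27 mol.
Outlet amounts (n = n₀ + Σ ν·ξ):
  A: 547 − 1(71.66) − 2(32.27) = 410.8
  D: 1680 − 2(71.66) − 2(32.27) = 1472
  E: 0 + 1(71.66) = 71.66
  G: 0 + 1(32.27) = 32.27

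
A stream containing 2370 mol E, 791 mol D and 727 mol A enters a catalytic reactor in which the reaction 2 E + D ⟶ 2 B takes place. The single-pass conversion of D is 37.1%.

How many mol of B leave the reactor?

587 mol

D reacted = 0.371 × 791 = 293.5 mol; ν_D = −1, so ξ = 293.5/1 = 293.5 mol.
Outlet amounts (n = n₀ + ν ξ):
  E: 2370 − 2(293.5) = 1783
  D: 791 − 1(293.5) = 497.5
  B: 0 + 2(293.5) = 586.9
  A: 727 (inert)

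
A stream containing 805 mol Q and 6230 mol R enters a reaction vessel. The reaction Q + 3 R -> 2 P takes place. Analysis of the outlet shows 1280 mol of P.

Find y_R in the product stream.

0.749

For P: n = n₀ + 2ξ → 1280 = 0 + 2ξ, giving ξ = 640 mol.
Outlet amounts (n = n₀ + ν ξ):
  Q: 805 − 1(640) = 165
  R: 6230 − 3(640) = 4310
  P: 0 + 2(640) = 1280
Total out = 5755 mol; y_R = 4310 / 5755 = 0.7489.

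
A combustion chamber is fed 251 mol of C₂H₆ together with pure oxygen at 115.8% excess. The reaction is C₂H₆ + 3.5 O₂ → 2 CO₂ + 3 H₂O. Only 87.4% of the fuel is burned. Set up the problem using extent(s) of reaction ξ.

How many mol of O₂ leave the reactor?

1130 mol

Stoichiometric O₂ = 3.5 × 251 = 878.5 mol; O₂ fed = 878.5 × 2.158 = 1896 mol.
Fuel reacted = 0.874 × 251 → ξ = 219.4 mol.
Outlet (n = n₀ + ν ξ):
  C₂H₆: 251 − 1(219.4) = 31.63
  O₂: 1896 − 3.5(219.4) = 1128
  CO₂: 0 + 2(219.4) = 438.7
  H₂O: 0 + 3(219.4) = 658.1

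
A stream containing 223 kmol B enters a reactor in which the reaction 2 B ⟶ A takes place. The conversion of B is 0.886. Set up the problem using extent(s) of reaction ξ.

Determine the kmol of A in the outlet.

B reacted = 0.886 × 223 = 197.6 kmol; ν_B = −2, so ξ = 197.6/2 = 98.79 kmol.
Outlet amounts (n = n₀ + ν ξ):
  B: 223 − 2(98.79) = 25.42
  A: 0 + 1(98.79) = 98.79

98.8 kmol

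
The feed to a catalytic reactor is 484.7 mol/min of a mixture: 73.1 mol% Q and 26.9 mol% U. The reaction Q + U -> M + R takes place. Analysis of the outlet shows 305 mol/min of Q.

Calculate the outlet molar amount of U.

For Q: n = n₀ − 1ξ → 305 = 354.3 − 1ξ, giving ξ = 49.32 mol/min.
Outlet amounts (n = n₀ + ν ξ):
  Q: 354.3 − 1(49.32) = 305
  U: 130.4 − 1(49.32) = 81.07
  M: 0 + 1(49.32) = 49.32
  R: 0 + 1(49.32) = 49.32

81.1 mol/min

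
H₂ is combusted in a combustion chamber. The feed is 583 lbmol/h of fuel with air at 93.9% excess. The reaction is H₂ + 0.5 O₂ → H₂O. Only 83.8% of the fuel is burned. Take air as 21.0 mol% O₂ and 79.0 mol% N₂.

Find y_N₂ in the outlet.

Stoichiometric O₂ = 0.5 × 583 = 291.5 lbmol/h; O₂ fed = 291.5 × 1.939 = 565.2 lbmol/h.
N₂ fed = 565.2 × 79/21 = 2126 lbmol/h.
Fuel reacted = 0.838 × 583 → ξ = 488.6 lbmol/h.
Outlet (n = n₀ + ν ξ):
  H₂: 583 − 1(488.6) = 94.45
  O₂: 565.2 − 0.5(488.6) = 320.9
  N₂: 2126 (inert)
  H₂O: 0 + 1(488.6) = 488.6
Total out = 3030 lbmol/h; y_N₂ = 2126 / 3030 = 0.7017.

0.702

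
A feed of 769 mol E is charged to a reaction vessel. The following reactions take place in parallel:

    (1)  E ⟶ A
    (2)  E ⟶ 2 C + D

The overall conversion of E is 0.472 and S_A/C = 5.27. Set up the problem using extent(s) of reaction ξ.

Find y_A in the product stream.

Conversion of E: E consumed = 0.472 × 769 = 363 mol = 1ξ₁ + 1ξ₂.
Selectivity: 1ξ₁ / (2ξ₂) = 5.27 → ξ₁ = 10.54 ξ₂.
Substitute: (1·10.54 + 1) ξ₂ = 363 → ξ₂ = 31.45 mol, ξ₁ = 331.5 mol.
Outlet amounts (n = n₀ + Σ ν·ξ):
  E: 769 − 1(331.5) − 1(31.45) = 406
  A: 0 + 1(331.5) = 331.5
  C: 0 + 2(31.45) = 62.91
  D: 0 + 1(31.45) = 31.45
Total out = 831.9 mol; y_A = 331.5 / 831.9 = 0.3985.

0.399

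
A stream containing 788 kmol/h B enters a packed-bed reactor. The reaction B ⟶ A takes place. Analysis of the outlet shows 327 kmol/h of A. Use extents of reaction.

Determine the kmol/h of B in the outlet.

461 kmol/h

For A: n = n₀ + 1ξ → 327 = 0 + 1ξ, giving ξ = 327 kmol/h.
Outlet amounts (n = n₀ + ν ξ):
  B: 788 − 1(327) = 461
  A: 0 + 1(327) = 327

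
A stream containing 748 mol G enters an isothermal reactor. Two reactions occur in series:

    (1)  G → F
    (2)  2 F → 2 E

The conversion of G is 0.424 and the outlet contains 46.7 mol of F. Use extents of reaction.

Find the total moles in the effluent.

Conversion of G: G consumed = 1ξ₁ = 0.424 × 748 → ξ₁ = 317.2 mol.
F balance: n_F = 0 + 1ξ₁ − 2ξ₂ = 46.7 → ξ₂ = (1·317.2 − 46.7)/2 = 135.2 mol.
Outlet amounts (n = n₀ + Σ ν·ξ):
  G: 748 − 1(317.2) = 430.8
  F: 0 + 1(317.2) − 2(135.2) = 46.7
  E: 0 + 2(135.2) = 270.5
Total out = 430.8 + 46.7 + 270.5 = 748 mol.

748 mol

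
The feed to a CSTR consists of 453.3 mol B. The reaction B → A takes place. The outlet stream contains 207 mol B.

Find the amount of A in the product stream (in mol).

For B: n = n₀ − 1ξ → 207 = 453.3 − 1ξ, giving ξ = 246.3 mol.
Outlet amounts (n = n₀ + ν ξ):
  B: 453.3 − 1(246.3) = 207
  A: 0 + 1(246.3) = 246.3

246 mol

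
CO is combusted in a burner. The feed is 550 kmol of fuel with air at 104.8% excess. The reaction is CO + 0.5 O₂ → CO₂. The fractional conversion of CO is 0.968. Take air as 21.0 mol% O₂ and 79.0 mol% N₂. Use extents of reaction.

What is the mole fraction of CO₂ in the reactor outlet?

Stoichiometric O₂ = 0.5 × 550 = 275 kmol; O₂ fed = 275 × 2.048 = 563.2 kmol.
N₂ fed = 563.2 × 79/21 = 2119 kmol.
Fuel reacted = 0.968 × 550 → ξ = 532.4 kmol.
Outlet (n = n₀ + ν ξ):
  CO: 550 − 1(532.4) = 17.6
  O₂: 563.2 − 0.5(532.4) = 297
  N₂: 2119 (inert)
  CO₂: 0 + 1(532.4) = 532.4
Total out = 2966 kmol; y_CO₂ = 532.4 / 2966 = 0.1795.

0.18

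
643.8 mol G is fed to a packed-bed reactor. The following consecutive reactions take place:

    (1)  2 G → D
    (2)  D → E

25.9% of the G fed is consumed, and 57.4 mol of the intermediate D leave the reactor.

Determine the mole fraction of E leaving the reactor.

Conversion of G: G consumed = 2ξ₁ = 0.259 × 643.8 → ξ₁ = 83.37 mol.
D balance: n_D = 0 + 1ξ₁ − 1ξ₂ = 57.4 → ξ₂ = (1·83.37 − 57.4)/1 = 25.97 mol.
Outlet amounts (n = n₀ + Σ ν·ξ):
  G: 643.8 − 2(83.37) = 477.1
  D: 0 + 1(83.37) − 1(25.97) = 57.4
  E: 0 + 1(25.97) = 25.97
Total out = 560.4 mol; y_E = 25.97 / 560.4 = 0.04634.

0.0463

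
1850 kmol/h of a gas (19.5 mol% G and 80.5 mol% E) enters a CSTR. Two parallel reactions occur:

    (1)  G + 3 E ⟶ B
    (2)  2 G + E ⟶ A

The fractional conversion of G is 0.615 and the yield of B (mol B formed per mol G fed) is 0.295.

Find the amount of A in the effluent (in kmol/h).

57.7 kmol/h

Yield of B: 1ξ₁ / 360.8 = 0.295 → ξ₁ = 106.4 kmol/h.
Conversion of G: 1ξ₁ + 2ξ₂ = 0.615 × 360.8 = 221.9 → ξ₂ = 57.72 kmol/h.
Outlet amounts (n = n₀ + Σ ν·ξ):
  G: 360.8 − 1(106.4) − 2(57.72) = 138.9
  E: 1489 − 3(106.4) − 1(57.72) = 1112
  B: 0 + 1(106.4) = 106.4
  A: 0 + 1(57.72) = 57.72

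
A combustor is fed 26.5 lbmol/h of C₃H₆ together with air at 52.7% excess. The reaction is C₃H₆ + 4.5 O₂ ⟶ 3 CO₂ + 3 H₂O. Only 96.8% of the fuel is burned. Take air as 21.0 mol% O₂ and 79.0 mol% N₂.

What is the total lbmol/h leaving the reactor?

Stoichiometric O₂ = 4.5 × 26.5 = 119.2 lbmol/h; O₂ fed = 119.2 × 1.527 = 182.1 lbmol/h.
N₂ fed = 182.1 × 79/21 = 685 lbmol/h.
Fuel reacted = 0.968 × 26.5 → ξ = 25.65 lbmol/h.
Outlet (n = n₀ + ν ξ):
  C₃H₆: 26.5 − 1(25.65) = 0.848
  O₂: 182.1 − 4.5(25.65) = 66.66
  N₂: 685 (inert)
  CO₂: 0 + 3(25.65) = 76.96
  H₂O: 0 + 3(25.65) = 76.96
Total out = 0.848 + 66.66 + 685 + 76.96 + 76.96 = 906.4 lbmol/h.

906 lbmol/h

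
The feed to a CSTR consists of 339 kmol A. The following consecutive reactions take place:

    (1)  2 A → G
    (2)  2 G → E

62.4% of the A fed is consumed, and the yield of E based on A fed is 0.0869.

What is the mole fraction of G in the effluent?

Conversion of A: A consumed = 2ξ₁ = 0.624 × 339 → ξ₁ = 105.8 kmol.
Yield of E: 1ξ₂ / 339 = 0.0869 → ξ₂ = 29.46 kmol.
Outlet amounts (n = n₀ + Σ ν·ξ):
  A: 339 − 2(105.8) = 127.5
  G: 0 + 1(105.8) − 2(29.46) = 46.85
  E: 0 + 1(29.46) = 29.46
Total out = 203.8 kmol; y_G = 46.85 / 203.8 = 0.2299.

0.23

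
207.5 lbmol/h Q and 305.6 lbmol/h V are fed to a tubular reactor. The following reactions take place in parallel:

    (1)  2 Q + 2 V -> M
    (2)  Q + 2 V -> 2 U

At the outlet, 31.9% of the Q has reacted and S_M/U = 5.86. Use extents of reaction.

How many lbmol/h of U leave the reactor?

Conversion of Q: Q consumed = 0.319 × 207.5 = 66.19 lbmol/h = 2ξ₁ + 1ξ₂.
Selectivity: 1ξ₁ / (2ξ₂) = 5.86 → ξ₁ = 11.72 ξ₂.
Substitute: (2·11.72 + 1) ξ₂ = 66.19 → ξ₂ = 2.708 lbmol/h, ξ₁ = 31.74 lbmol/h.
Outlet amounts (n = n₀ + Σ ν·ξ):
  Q: 207.5 − 2(31.74) − 1(2.708) = 141.3
  V: 305.6 − 2(31.74) − 2(2.708) = 236.7
  M: 0 + 1(31.74) = 31.74
  U: 0 + 2(2.708) = 5.417

5.42 lbmol/h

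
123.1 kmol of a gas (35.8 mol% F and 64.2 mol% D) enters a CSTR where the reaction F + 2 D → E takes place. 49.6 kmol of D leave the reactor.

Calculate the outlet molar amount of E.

14.7 kmol

For D: n = n₀ − 2ξ → 49.6 = 79.03 − 2ξ, giving ξ = 14.72 kmol.
Outlet amounts (n = n₀ + ν ξ):
  F: 44.07 − 1(14.72) = 29.35
  D: 79.03 − 2(14.72) = 49.6
  E: 0 + 1(14.72) = 14.72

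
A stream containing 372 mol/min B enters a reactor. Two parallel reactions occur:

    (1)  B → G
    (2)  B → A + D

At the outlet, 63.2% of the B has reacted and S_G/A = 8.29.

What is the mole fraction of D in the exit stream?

Conversion of B: B consumed = 0.632 × 372 = 235.1 mol/min = 1ξ₁ + 1ξ₂.
Selectivity: 1ξ₁ / (1ξ₂) = 8.29 → ξ₁ = 8.29 ξ₂.
Substitute: (1·8.29 + 1) ξ₂ = 235.1 → ξ₂ = 25.31 mol/min, ξ₁ = 209.8 mol/min.
Outlet amounts (n = n₀ + Σ ν·ξ):
  B: 372 − 1(209.8) − 1(25.31) = 136.9
  G: 0 + 1(209.8) = 209.8
  A: 0 + 1(25.31) = 25.31
  D: 0 + 1(25.31) = 25.31
Total out = 397.3 mol/min; y_D = 25.31 / 397.3 = 0.0637.

0.0637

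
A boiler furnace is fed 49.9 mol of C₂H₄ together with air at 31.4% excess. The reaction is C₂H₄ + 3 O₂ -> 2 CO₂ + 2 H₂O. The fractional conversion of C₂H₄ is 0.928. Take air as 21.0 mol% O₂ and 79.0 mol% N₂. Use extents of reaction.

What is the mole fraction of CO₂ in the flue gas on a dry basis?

0.104

Stoichiometric O₂ = 3 × 49.9 = 149.7 mol; O₂ fed = 149.7 × 1.314 = 196.7 mol.
N₂ fed = 196.7 × 79/21 = 740 mol.
Fuel reacted = 0.928 × 49.9 → ξ = 46.31 mol.
Outlet (n = n₀ + ν ξ):
  C₂H₄: 49.9 − 1(46.31) = 3.593
  O₂: 196.7 − 3(46.31) = 57.78
  N₂: 740 (inert)
  CO₂: 0 + 2(46.31) = 92.61
  H₂O: 0 + 2(46.31) = 92.61
Dry total = 894 mol; y_CO₂ (dry) = 92.61 / 894 = 0.1036.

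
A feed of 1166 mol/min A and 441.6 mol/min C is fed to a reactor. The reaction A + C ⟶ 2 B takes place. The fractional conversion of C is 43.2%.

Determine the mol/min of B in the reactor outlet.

C reacted = 0.432 × 441.6 = 190.8 mol/min; ν_C = −1, so ξ = 190.8/1 = 190.8 mol/min.
Outlet amounts (n = n₀ + ν ξ):
  A: 1166 − 1(190.8) = 975.2
  C: 441.6 − 1(190.8) = 250.8
  B: 0 + 2(190.8) = 381.5

382 mol/min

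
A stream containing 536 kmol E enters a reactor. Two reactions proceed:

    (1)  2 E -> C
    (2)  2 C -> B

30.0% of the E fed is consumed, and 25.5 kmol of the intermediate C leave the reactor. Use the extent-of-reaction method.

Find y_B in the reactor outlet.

0.0641

Conversion of E: E consumed = 2ξ₁ = 0.3 × 536 → ξ₁ = 80.4 kmol.
C balance: n_C = 0 + 1ξ₁ − 2ξ₂ = 25.5 → ξ₂ = (1·80.4 − 25.5)/2 = 27.45 kmol.
Outlet amounts (n = n₀ + Σ ν·ξ):
  E: 536 − 2(80.4) = 375.2
  C: 0 + 1(80.4) − 2(27.45) = 25.5
  B: 0 + 1(27.45) = 27.45
Total out = 428.2 kmol; y_B = 27.45 / 428.2 = 0.06411.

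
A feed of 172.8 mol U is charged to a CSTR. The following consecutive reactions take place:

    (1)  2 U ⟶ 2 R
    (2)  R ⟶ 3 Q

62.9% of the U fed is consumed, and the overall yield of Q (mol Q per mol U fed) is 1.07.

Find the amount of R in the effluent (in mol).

Conversion of U: U consumed = 2ξ₁ = 0.629 × 172.8 → ξ₁ = 54.35 mol.
Yield of Q: 3ξ₂ / 172.8 = 1.07 → ξ₂ = 61.63 mol.
Outlet amounts (n = n₀ + Σ ν·ξ):
  U: 172.8 − 2(54.35) = 64.11
  R: 0 + 2(54.35) − 1(61.63) = 47.06
  Q: 0 + 3(61.63) = 184.9

47.1 mol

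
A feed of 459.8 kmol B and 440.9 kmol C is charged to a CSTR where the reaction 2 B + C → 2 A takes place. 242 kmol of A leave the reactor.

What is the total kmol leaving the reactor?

For A: n = n₀ + 2ξ → 242 = 0 + 2ξ, giving ξ = 121 kmol.
Outlet amounts (n = n₀ + ν ξ):
  B: 459.8 − 2(121) = 217.8
  C: 440.9 − 1(121) = 319.9
  A: 0 + 2(121) = 242
Total out = 217.8 + 319.9 + 242 = 779.7 kmol.

780 kmol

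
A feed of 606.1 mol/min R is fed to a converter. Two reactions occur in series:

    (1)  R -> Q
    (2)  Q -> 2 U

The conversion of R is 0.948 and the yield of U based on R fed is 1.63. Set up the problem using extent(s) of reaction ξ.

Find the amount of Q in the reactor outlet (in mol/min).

Conversion of R: R consumed = 1ξ₁ = 0.948 × 606.1 → ξ₁ = 574.6 mol/min.
Yield of U: 2ξ₂ / 606.1 = 1.63 → ξ₂ = 494 mol/min.
Outlet amounts (n = n₀ + Σ ν·ξ):
  R: 606.1 − 1(574.6) = 31.52
  Q: 0 + 1(574.6) − 1(494) = 80.61
  U: 0 + 2(494) = 987.9

80.6 mol/min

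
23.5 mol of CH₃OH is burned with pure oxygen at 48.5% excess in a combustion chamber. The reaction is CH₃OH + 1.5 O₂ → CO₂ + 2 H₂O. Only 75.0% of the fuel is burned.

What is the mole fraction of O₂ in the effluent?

0.306

Stoichiometric O₂ = 1.5 × 23.5 = 35.25 mol; O₂ fed = 35.25 × 1.485 = 52.35 mol.
Fuel reacted = 0.75 × 23.5 → ξ = 17.62 mol.
Outlet (n = n₀ + ν ξ):
  CH₃OH: 23.5 − 1(17.62) = 5.875
  O₂: 52.35 − 1.5(17.62) = 25.91
  CO₂: 0 + 1(17.62) = 17.62
  H₂O: 0 + 2(17.62) = 35.25
Total out = 84.66 mol; y_O₂ = 25.91 / 84.66 = 0.306.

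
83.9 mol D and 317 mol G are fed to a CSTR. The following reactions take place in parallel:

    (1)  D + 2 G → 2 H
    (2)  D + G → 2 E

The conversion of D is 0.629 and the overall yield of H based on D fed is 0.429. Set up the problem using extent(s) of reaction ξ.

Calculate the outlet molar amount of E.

Yield of H: 2ξ₁ / 83.9 = 0.429 → ξ₁ = 18 mol.
Conversion of D: 1ξ₁ + 1ξ₂ = 0.629 × 83.9 = 52.77 → ξ₂ = 34.78 mol.
Outlet amounts (n = n₀ + Σ ν·ξ):
  D: 83.9 − 1(18) − 1(34.78) = 31.13
  G: 317 − 2(18) − 1(34.78) = 246.2
  H: 0 + 2(18) = 35.99
  E: 0 + 2(34.78) = 69.55

69.6 mol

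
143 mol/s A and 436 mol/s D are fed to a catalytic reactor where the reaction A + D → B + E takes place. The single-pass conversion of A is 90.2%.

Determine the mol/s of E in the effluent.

A reacted = 0.902 × 143 = 129 mol/s; ν_A = −1, so ξ = 129/1 = 129 mol/s.
Outlet amounts (n = n₀ + ν ξ):
  A: 143 − 1(129) = 14.01
  D: 436 − 1(129) = 307
  B: 0 + 1(129) = 129
  E: 0 + 1(129) = 129

129 mol/s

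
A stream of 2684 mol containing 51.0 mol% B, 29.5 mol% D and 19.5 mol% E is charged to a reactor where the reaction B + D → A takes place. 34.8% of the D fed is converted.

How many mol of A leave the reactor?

276 mol

D reacted = 0.348 × 791.8 = 275.5 mol; ν_D = −1, so ξ = 275.5/1 = 275.5 mol.
Outlet amounts (n = n₀ + ν ξ):
  B: 1369 − 1(275.5) = 1093
  D: 791.8 − 1(275.5) = 516.2
  A: 0 + 1(275.5) = 275.5
  E: 523.4 (inert)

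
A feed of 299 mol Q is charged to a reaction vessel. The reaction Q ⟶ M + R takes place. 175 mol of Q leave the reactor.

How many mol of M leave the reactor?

For Q: n = n₀ − 1ξ → 175 = 299 − 1ξ, giving ξ = 124 mol.
Outlet amounts (n = n₀ + ν ξ):
  Q: 299 − 1(124) = 175
  M: 0 + 1(124) = 124
  R: 0 + 1(124) = 124

124 mol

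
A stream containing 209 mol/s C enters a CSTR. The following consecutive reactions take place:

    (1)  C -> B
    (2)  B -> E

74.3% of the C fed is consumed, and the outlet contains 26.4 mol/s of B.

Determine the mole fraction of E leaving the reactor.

0.617

Conversion of C: C consumed = 1ξ₁ = 0.743 × 209 → ξ₁ = 155.3 mol/s.
B balance: n_B = 0 + 1ξ₁ − 1ξ₂ = 26.4 → ξ₂ = (1·155.3 − 26.4)/1 = 128.9 mol/s.
Outlet amounts (n = n₀ + Σ ν·ξ):
  C: 209 − 1(155.3) = 53.71
  B: 0 + 1(155.3) − 1(128.9) = 26.4
  E: 0 + 1(128.9) = 128.9
Total out = 209 mol/s; y_E = 128.9 / 209 = 0.6167.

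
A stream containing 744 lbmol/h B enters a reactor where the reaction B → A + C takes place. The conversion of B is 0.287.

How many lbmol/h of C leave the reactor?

B reacted = 0.287 × 744 = 213.5 lbmol/h; ν_B = −1, so ξ = 213.5/1 = 213.5 lbmol/h.
Outlet amounts (n = n₀ + ν ξ):
  B: 744 − 1(213.5) = 530.5
  A: 0 + 1(213.5) = 213.5
  C: 0 + 1(213.5) = 213.5

214 lbmol/h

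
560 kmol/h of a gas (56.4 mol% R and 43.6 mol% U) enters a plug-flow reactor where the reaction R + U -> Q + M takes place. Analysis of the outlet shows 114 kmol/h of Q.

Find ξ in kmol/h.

For Q: n = n₀ + 1ξ → 114 = 0 + 1ξ, giving ξ = 114 kmol/h.
Outlet amounts (n = n₀ + ν ξ):
  R: 315.8 − 1(114) = 201.8
  U: 244.2 − 1(114) = 130.2
  Q: 0 + 1(114) = 114
  M: 0 + 1(114) = 114

ξ = 114 kmol/h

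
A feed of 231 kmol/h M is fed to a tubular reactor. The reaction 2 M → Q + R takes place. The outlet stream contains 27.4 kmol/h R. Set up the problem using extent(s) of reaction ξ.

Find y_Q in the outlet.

0.119

For R: n = n₀ + 1ξ → 27.4 = 0 + 1ξ, giving ξ = 27.4 kmol/h.
Outlet amounts (n = n₀ + ν ξ):
  M: 231 − 2(27.4) = 176.2
  Q: 0 + 1(27.4) = 27.4
  R: 0 + 1(27.4) = 27.4
Total out = 231 kmol/h; y_Q = 27.4 / 231 = 0.1186.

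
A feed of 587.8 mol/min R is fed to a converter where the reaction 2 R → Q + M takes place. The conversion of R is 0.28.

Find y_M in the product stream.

R reacted = 0.28 × 587.8 = 164.6 mol/min; ν_R = −2, so ξ = 164.6/2 = 82.29 mol/min.
Outlet amounts (n = n₀ + ν ξ):
  R: 587.8 − 2(82.29) = 423.2
  Q: 0 + 1(82.29) = 82.29
  M: 0 + 1(82.29) = 82.29
Total out = 587.8 mol/min; y_M = 82.29 / 587.8 = 0.14.

0.14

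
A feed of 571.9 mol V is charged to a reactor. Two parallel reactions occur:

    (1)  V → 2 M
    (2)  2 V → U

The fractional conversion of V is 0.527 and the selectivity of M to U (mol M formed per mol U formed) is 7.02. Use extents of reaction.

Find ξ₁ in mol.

Conversion of V: V consumed = 0.527 × 571.9 = 301.4 mol = 1ξ₁ + 2ξ₂.
Selectivity: 2ξ₁ / (1ξ₂) = 7.02 → ξ₁ = 3.51 ξ₂.
Substitute: (1·3.51 + 2) ξ₂ = 301.4 → ξ₂ = 54.7 mol, ξ₁ = 192 mol.
Outlet amounts (n = n₀ + Σ ν·ξ):
  V: 571.9 − 1(192) − 2(54.7) = 270.5
  M: 0 + 2(192) = 384
  U: 0 + 1(54.7) = 54.7

ξ₁ = 192 mol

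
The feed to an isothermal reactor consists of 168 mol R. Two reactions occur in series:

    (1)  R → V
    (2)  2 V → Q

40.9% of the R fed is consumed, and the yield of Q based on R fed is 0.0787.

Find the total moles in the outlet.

Conversion of R: R consumed = 1ξ₁ = 0.409 × 168 → ξ₁ = 68.71 mol.
Yield of Q: 1ξ₂ / 168 = 0.0787 → ξ₂ = 13.22 mol.
Outlet amounts (n = n₀ + Σ ν·ξ):
  R: 168 − 1(68.71) = 99.29
  V: 0 + 1(68.71) − 2(13.22) = 42.27
  Q: 0 + 1(13.22) = 13.22
Total out = 99.29 + 42.27 + 13.22 = 154.8 mol.

155 mol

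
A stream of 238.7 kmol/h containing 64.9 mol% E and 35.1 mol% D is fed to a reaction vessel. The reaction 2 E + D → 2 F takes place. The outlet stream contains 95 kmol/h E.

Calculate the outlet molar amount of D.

For E: n = n₀ − 2ξ → 95 = 154.9 − 2ξ, giving ξ = 29.96 kmol/h.
Outlet amounts (n = n₀ + ν ξ):
  E: 154.9 − 2(29.96) = 95
  D: 83.78 − 1(29.96) = 53.83
  F: 0 + 2(29.96) = 59.92

53.8 kmol/h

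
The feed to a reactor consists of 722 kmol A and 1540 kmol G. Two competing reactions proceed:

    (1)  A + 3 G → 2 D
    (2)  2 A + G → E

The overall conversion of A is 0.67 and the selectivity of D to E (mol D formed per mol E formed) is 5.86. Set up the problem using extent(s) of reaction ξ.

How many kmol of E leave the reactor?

98.1 kmol

Conversion of A: A consumed = 0.67 × 722 = 483.7 kmol = 1ξ₁ + 2ξ₂.
Selectivity: 2ξ₁ / (1ξ₂) = 5.86 → ξ₁ = 2.93 ξ₂.
Substitute: (1·2.93 + 2) ξ₂ = 483.7 → ξ₂ = 98.12 kmol, ξ₁ = 287.5 kmol.
Outlet amounts (n = n₀ + Σ ν·ξ):
  A: 722 − 1(287.5) − 2(98.12) = 238.3
  G: 1540 − 3(287.5) − 1(98.12) = 579.4
  D: 0 + 2(287.5) = 575
  E: 0 + 1(98.12) = 98.12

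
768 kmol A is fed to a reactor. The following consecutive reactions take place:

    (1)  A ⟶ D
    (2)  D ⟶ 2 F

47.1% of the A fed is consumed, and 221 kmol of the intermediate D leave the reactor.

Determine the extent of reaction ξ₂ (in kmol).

ξ₂ = 141 kmol

Conversion of A: A consumed = 1ξ₁ = 0.471 × 768 → ξ₁ = 361.7 kmol.
D balance: n_D = 0 + 1ξ₁ − 1ξ₂ = 221 → ξ₂ = (1·361.7 − 221)/1 = 140.7 kmol.
Outlet amounts (n = n₀ + Σ ν·ξ):
  A: 768 − 1(361.7) = 406.3
  D: 0 + 1(361.7) − 1(140.7) = 221
  F: 0 + 2(140.7) = 281.5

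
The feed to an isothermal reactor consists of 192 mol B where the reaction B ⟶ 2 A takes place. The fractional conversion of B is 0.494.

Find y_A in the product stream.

0.661

B reacted = 0.494 × 192 = 94.85 mol; ν_B = −1, so ξ = 94.85/1 = 94.85 mol.
Outlet amounts (n = n₀ + ν ξ):
  B: 192 − 1(94.85) = 97.15
  A: 0 + 2(94.85) = 189.7
Total out = 286.8 mol; y_A = 189.7 / 286.8 = 0.6613.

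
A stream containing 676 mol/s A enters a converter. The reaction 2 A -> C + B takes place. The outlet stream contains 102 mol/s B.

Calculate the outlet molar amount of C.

102 mol/s

For B: n = n₀ + 1ξ → 102 = 0 + 1ξ, giving ξ = 102 mol/s.
Outlet amounts (n = n₀ + ν ξ):
  A: 676 − 2(102) = 472
  C: 0 + 1(102) = 102
  B: 0 + 1(102) = 102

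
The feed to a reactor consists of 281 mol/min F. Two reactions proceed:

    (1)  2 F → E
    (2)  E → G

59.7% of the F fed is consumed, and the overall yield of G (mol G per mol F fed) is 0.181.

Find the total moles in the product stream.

197 mol/min

Conversion of F: F consumed = 2ξ₁ = 0.597 × 281 → ξ₁ = 83.88 mol/min.
Yield of G: 1ξ₂ / 281 = 0.181 → ξ₂ = 50.86 mol/min.
Outlet amounts (n = n₀ + Σ ν·ξ):
  F: 281 − 2(83.88) = 113.2
  E: 0 + 1(83.88) − 1(50.86) = 33.02
  G: 0 + 1(50.86) = 50.86
Total out = 113.2 + 33.02 + 50.86 = 197.1 mol/min.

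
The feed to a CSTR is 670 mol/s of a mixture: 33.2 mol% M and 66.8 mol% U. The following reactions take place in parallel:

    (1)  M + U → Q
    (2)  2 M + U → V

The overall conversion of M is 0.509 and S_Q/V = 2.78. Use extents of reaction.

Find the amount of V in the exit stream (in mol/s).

Conversion of M: M consumed = 0.509 × 222.4 = 113.2 mol/s = 1ξ₁ + 2ξ₂.
Selectivity: 1ξ₁ / (1ξ₂) = 2.78 → ξ₁ = 2.78 ξ₂.
Substitute: (1·2.78 + 2) ξ₂ = 113.2 → ξ₂ = 23.69 mol/s, ξ₁ = 65.85 mol/s.
Outlet amounts (n = n₀ + Σ ν·ξ):
  M: 222.4 − 1(65.85) − 2(23.69) = 109.2
  U: 447.6 − 1(65.85) − 1(23.69) = 358
  Q: 0 + 1(65.85) = 65.85
  V: 0 + 1(23.69) = 23.69

23.7 mol/s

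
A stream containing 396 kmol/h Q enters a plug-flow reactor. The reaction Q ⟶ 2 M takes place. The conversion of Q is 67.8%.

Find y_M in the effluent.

0.808

Q reacted = 0.678 × 396 = 268.5 kmol/h; ν_Q = −1, so ξ = 268.5/1 = 268.5 kmol/h.
Outlet amounts (n = n₀ + ν ξ):
  Q: 396 − 1(268.5) = 127.5
  M: 0 + 2(268.5) = 537
Total out = 664.5 kmol/h; y_M = 537 / 664.5 = 0.8081.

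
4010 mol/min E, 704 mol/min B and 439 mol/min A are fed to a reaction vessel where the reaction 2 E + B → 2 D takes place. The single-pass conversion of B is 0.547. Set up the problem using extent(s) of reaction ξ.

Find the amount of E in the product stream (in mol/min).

B reacted = 0.547 × 704 = 385.1 mol/min; ν_B = −1, so ξ = 385.1/1 = 385.1 mol/min.
Outlet amounts (n = n₀ + ν ξ):
  E: 4010 − 2(385.1) = 3240
  B: 704 − 1(385.1) = 318.9
  D: 0 + 2(385.1) = 770.2
  A: 439 (inert)

3240 mol/min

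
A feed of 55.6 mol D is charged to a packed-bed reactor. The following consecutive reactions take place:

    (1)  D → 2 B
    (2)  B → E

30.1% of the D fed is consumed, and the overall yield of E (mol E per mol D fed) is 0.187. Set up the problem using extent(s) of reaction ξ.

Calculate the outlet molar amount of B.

23.1 mol

Conversion of D: D consumed = 1ξ₁ = 0.301 × 55.6 → ξ₁ = 16.74 mol.
Yield of E: 1ξ₂ / 55.6 = 0.187 → ξ₂ = 10.4 mol.
Outlet amounts (n = n₀ + Σ ν·ξ):
  D: 55.6 − 1(16.74) = 38.86
  B: 0 + 2(16.74) − 1(10.4) = 23.07
  E: 0 + 1(10.4) = 10.4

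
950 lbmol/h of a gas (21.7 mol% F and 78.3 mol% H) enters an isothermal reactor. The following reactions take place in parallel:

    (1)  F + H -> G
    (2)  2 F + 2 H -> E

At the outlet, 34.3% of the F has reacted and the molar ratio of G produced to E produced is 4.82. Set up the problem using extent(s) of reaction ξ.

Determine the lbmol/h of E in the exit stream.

Conversion of F: F consumed = 0.343 × 206.2 = 70.71 lbmol/h = 1ξ₁ + 2ξ₂.
Selectivity: 1ξ₁ / (1ξ₂) = 4.82 → ξ₁ = 4.82 ξ₂.
Substitute: (1·4.82 + 2) ξ₂ = 70.71 → ξ₂ = 10.37 lbmol/h, ξ₁ = 49.97 lbmol/h.
Outlet amounts (n = n₀ + Σ ν·ξ):
  F: 206.2 − 1(49.97) − 2(10.37) = 135.4
  H: 743.9 − 1(49.97) − 2(10.37) = 673.1
  G: 0 + 1(49.97) = 49.97
  E: 0 + 1(10.37) = 10.37

10.4 lbmol/h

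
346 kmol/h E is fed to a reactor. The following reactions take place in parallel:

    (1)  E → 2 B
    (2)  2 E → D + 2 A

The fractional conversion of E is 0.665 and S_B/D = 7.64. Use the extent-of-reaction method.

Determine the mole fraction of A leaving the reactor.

Conversion of E: E consumed = 0.665 × 346 = 230.1 kmol/h = 1ξ₁ + 2ξ₂.
Selectivity: 2ξ₁ / (1ξ₂) = 7.64 → ξ₁ = 3.82 ξ₂.
Substitute: (1·3.82 + 2) ξ₂ = 230.1 → ξ₂ = 39.53 kmol/h, ξ₁ = 151 kmol/h.
Outlet amounts (n = n₀ + Σ ν·ξ):
  E: 346 − 1(151) − 2(39.53) = 115.9
  B: 0 + 2(151) = 302
  D: 0 + 1(39.53) = 39.53
  A: 0 + 2(39.53) = 79.07
Total out = 536.6 kmol/h; y_A = 79.07 / 536.6 = 0.1474.

0.147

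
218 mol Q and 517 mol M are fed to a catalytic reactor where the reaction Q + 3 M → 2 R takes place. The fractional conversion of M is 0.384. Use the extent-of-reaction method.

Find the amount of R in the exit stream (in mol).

M reacted = 0.384 × 517 = 198.5 mol; ν_M = −3, so ξ = 198.5/3 = 66.18 mol.
Outlet amounts (n = n₀ + ν ξ):
  Q: 218 − 1(66.18) = 151.8
  M: 517 − 3(66.18) = 318.5
  R: 0 + 2(66.18) = 132.4

132 mol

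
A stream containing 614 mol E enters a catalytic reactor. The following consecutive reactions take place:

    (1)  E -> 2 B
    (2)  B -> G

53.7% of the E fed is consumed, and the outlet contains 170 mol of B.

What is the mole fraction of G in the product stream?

Conversion of E: E consumed = 1ξ₁ = 0.537 × 614 → ξ₁ = 329.7 mol.
B balance: n_B = 0 + 2ξ₁ − 1ξ₂ = 170 → ξ₂ = (2·329.7 − 170)/1 = 489.4 mol.
Outlet amounts (n = n₀ + Σ ν·ξ):
  E: 614 − 1(329.7) = 284.3
  B: 0 + 2(329.7) − 1(489.4) = 170
  G: 0 + 1(489.4) = 489.4
Total out = 943.7 mol; y_G = 489.4 / 943.7 = 0.5186.

0.519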